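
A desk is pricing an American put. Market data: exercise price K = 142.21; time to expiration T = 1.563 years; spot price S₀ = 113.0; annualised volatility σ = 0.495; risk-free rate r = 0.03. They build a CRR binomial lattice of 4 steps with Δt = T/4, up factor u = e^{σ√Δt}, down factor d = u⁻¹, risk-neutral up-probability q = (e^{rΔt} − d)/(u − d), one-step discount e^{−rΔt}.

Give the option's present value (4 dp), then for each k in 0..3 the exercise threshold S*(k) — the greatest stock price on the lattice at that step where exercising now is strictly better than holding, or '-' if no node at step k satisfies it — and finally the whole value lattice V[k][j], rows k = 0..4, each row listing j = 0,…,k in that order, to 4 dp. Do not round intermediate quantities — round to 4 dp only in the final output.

price = 45.5821
boundary = - - 60.8577 82.9272
tree:
45.5821
62.2217 25.7923
81.3523 39.7311 8.8839
97.5484 59.2828 16.1090 0.0000
109.4342 81.3523 29.2100 0.0000 0.0000

params: Δt=0.39075 u=1.36264 d=0.73387 q=0.44201 e^(-rΔt)=0.98835
t_4 payoffs: 109.4342 81.3523 29.2100 0.0000 0.0000
t_3: node(3,0) S=44.6616 payoff=97.5484 vs cont=95.8911 → 97.5484 [stop]  node(3,1) S=82.9272 payoff=59.2828 vs cont=57.6255 → 59.2828 [stop]  node(3,2) S=153.9784 payoff=0.0000 vs cont=16.1090 → 16.1090 [wait]  node(3,3) S=285.9055 payoff=0.0000 vs cont=0.0000 → 0.0000 [wait]  ⇒ S*(3)=82.9272
t_2: node(2,0) S=60.8577 payoff=81.3523 vs cont=79.6949 → 81.3523 [stop]  node(2,1) S=113.0000 payoff=29.2100 vs cont=39.7311 → 39.7311 [wait]  node(2,2) S=209.8172 payoff=0.0000 vs cont=8.8839 → 8.8839 [wait]  ⇒ S*(2)=60.8577
t_1: node(1,0) S=82.9272 payoff=59.2828 vs cont=62.2217 → 62.2217 [wait]  node(1,1) S=153.9784 payoff=0.0000 vs cont=25.7923 → 25.7923 [wait]  ⇒ S*(1)=-
t_0: node(0,0) S=113.0000 payoff=29.2100 vs cont=45.5821 → 45.5821 [wait]  ⇒ S*(0)=-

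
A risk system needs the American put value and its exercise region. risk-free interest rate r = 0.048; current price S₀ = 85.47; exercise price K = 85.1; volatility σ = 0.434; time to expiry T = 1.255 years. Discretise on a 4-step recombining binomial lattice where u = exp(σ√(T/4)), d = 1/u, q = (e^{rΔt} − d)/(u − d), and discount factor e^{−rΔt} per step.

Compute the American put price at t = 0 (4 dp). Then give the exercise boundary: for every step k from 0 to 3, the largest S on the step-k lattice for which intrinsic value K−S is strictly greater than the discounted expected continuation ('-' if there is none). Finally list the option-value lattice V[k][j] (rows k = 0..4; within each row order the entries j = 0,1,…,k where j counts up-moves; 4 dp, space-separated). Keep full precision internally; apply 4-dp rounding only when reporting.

Δt=0.31375, u=1.27519, d=0.78419, q=0.47043, disc=e^(-rΔt)=0.98505
k=4 terminal: V=max(K-S,0) → 52.7772 32.5393 0.0000 0.0000 0.0000
k=3: j=0 S=41.2178 intr=43.8822 cont=42.6102 V=43.8822[EX]; j=1 S=67.0251 intr=18.0749 cont=16.9743 V=18.0749[EX]; j=2 S=108.9908 intr=0.0000 cont=0.0000 V=0.0000[hold]; j=3 S=177.2320 intr=0.0000 cont=0.0000 V=0.0000[hold]  S*(3)=67.0251
k=2: j=0 S=52.5607 intr=32.5393 cont=31.2673 V=32.5393[EX]; j=1 S=85.4700 intr=0.0000 cont=9.4289 V=9.4289[hold]; j=2 S=138.9844 intr=0.0000 cont=0.0000 V=0.0000[hold]  S*(2)=52.5607
k=1: j=0 S=67.0251 intr=18.0749 cont=21.3437 V=21.3437[hold]; j=1 S=108.9908 intr=0.0000 cont=4.9187 V=4.9187[hold]  S*(1)=-
k=0: j=0 S=85.4700 intr=0.0000 cont=13.4133 V=13.4133[hold]  S*(0)=-

price = 13.4133
boundary = - - 52.5607 67.0251
tree:
13.4133
21.3437 4.9187
32.5393 9.4289 0.0000
43.8822 18.0749 0.0000 0.0000
52.7772 32.5393 0.0000 0.0000 0.0000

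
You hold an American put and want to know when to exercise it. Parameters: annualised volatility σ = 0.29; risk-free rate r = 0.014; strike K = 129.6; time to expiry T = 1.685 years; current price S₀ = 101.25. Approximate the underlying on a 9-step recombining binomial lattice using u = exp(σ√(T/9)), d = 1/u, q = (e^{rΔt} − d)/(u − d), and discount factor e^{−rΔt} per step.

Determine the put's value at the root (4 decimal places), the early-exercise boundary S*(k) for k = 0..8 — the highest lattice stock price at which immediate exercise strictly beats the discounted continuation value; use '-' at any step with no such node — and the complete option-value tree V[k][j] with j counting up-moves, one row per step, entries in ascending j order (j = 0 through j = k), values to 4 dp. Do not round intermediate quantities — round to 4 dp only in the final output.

Δt=0.18722  u=1.13369  d=0.88207  q=0.47910  discount=0.99738
step 9 (expiry): payoffs max(K−S,0) = 96.8708 87.5345 75.5349 60.1122 40.2901 14.8136 0.0000 0.0000 0.0000 0.0000
step 8: (k=8,j=0): S=37.1048, (K−S)⁺=92.4952, hold=92.1559 ⇒ V=92.4952 exercise | (k=8,j=1): S=47.6894, (K−S)⁺=81.9106, hold=81.5714 ⇒ V=81.9106 exercise | (k=8,j=2): S=61.2933, (K−S)⁺=68.3067, hold=67.9675 ⇒ V=68.3067 exercise | (k=8,j=3): S=78.7778, (K−S)⁺=50.8222, hold=50.4829 ⇒ V=50.8222 exercise | (k=8,j=4): S=101.2500, (K−S)⁺=28.3500, hold=28.0107 ⇒ V=28.3500 exercise | (k=8,j=5): S=130.1326, (K−S)⁺=0.0000, hold=7.6962 ⇒ V=7.6962 continue | (k=8,j=6): S=167.2543, (K−S)⁺=0.0000, hold=0.0000 ⇒ V=0.0000 continue | (k=8,j=7): S=214.9653, (K−S)⁺=0.0000, hold=0.0000 ⇒ V=0.0000 continue | (k=8,j=8): S=276.2863, (K−S)⁺=0.0000, hold=0.0000 ⇒ V=0.0000 continue  boundary S*=101.2500
step 7: (k=7,j=0): S=42.0655, (K−S)⁺=87.5345, hold=87.1952 ⇒ V=87.5345 exercise | (k=7,j=1): S=54.0651, (K−S)⁺=75.5349, hold=75.1956 ⇒ V=75.5349 exercise | (k=7,j=2): S=69.4878, (K−S)⁺=60.1122, hold=59.7730 ⇒ V=60.1122 exercise | (k=7,j=3): S=89.3099, (K−S)⁺=40.2901, hold=39.9509 ⇒ V=40.2901 exercise | (k=7,j=4): S=114.7864, (K−S)⁺=14.8136, hold=18.4064 ⇒ V=18.4064 continue | (k=7,j=5): S=147.5305, (K−S)⁺=0.0000, hold=3.9984 ⇒ V=3.9984 continue | (k=7,j=6): S=189.6150, (K−S)⁺=0.0000, hold=0.0000 ⇒ V=0.0000 continue | (k=7,j=7): S=243.7047, (K−S)⁺=0.0000, hold=0.0000 ⇒ V=0.0000 continue  boundary S*=89.3099
step 6: (k=6,j=0): S=47.6894, (K−S)⁺=81.9106, hold=81.5714 ⇒ V=81.9106 exercise | (k=6,j=1): S=61.2933, (K−S)⁺=68.3067, hold=67.9675 ⇒ V=68.3067 exercise | (k=6,j=2): S=78.7778, (K−S)⁺=50.8222, hold=50.4829 ⇒ V=50.8222 exercise | (k=6,j=3): S=101.2500, (K−S)⁺=28.3500, hold=29.7276 ⇒ V=29.7276 continue | (k=6,j=4): S=130.1326, (K−S)⁺=0.0000, hold=11.4734 ⇒ V=11.4734 continue | (k=6,j=5): S=167.2543, (K−S)⁺=0.0000, hold=2.0773 ⇒ V=2.0773 continue | (k=6,j=6): S=214.9653, (K−S)⁺=0.0000, hold=0.0000 ⇒ V=0.0000 continue  boundary S*=78.7778
step 5: (k=5,j=0): S=54.0651, (K−S)⁺=75.5349, hold=75.1956 ⇒ V=75.5349 exercise | (k=5,j=1): S=69.4878, (K−S)⁺=60.1122, hold=59.7730 ⇒ V=60.1122 exercise | (k=5,j=2): S=89.3099, (K−S)⁺=40.2901, hold=40.6091 ⇒ V=40.6091 continue | (k=5,j=3): S=114.7864, (K−S)⁺=14.8136, hold=20.9271 ⇒ V=20.9271 continue | (k=5,j=4): S=147.5305, (K−S)⁺=0.0000, hold=6.9535 ⇒ V=6.9535 continue | (k=5,j=5): S=189.6150, (K−S)⁺=0.0000, hold=1.0792 ⇒ V=1.0792 continue  boundary S*=69.4878
step 4: (k=4,j=0): S=61.2933, (K−S)⁺=68.3067, hold=67.9675 ⇒ V=68.3067 exercise | (k=4,j=1): S=78.7778, (K−S)⁺=50.8222, hold=50.6354 ⇒ V=50.8222 exercise | (k=4,j=2): S=101.2500, (K−S)⁺=28.3500, hold=31.0978 ⇒ V=31.0978 continue | (k=4,j=3): S=130.1326, (K−S)⁺=0.0000, hold=14.1950 ⇒ V=14.1950 continue | (k=4,j=4): S=167.2543, (K−S)⁺=0.0000, hold=4.1283 ⇒ V=4.1283 continue  boundary S*=78.7778
step 3: (k=3,j=0): S=69.4878, (K−S)⁺=60.1122, hold=59.7730 ⇒ V=60.1122 exercise | (k=3,j=1): S=89.3099, (K−S)⁺=40.2901, hold=41.2639 ⇒ V=41.2639 continue | (k=3,j=2): S=114.7864, (K−S)⁺=14.8136, hold=22.9395 ⇒ V=22.9395 continue | (k=3,j=3): S=147.5305, (K−S)⁺=0.0000, hold=9.3475 ⇒ V=9.3475 continue  boundary S*=69.4878
step 2: (k=2,j=0): S=78.7778, (K−S)⁺=50.8222, hold=50.9483 ⇒ V=50.9483 continue | (k=2,j=1): S=101.2500, (K−S)⁺=28.3500, hold=32.3996 ⇒ V=32.3996 continue | (k=2,j=2): S=130.1326, (K−S)⁺=0.0000, hold=16.3845 ⇒ V=16.3845 continue  boundary S*=-
step 1: (k=1,j=0): S=89.3099, (K−S)⁺=40.2901, hold=41.9515 ⇒ V=41.9515 continue | (k=1,j=1): S=114.7864, (K−S)⁺=14.8136, hold=24.6620 ⇒ V=24.6620 continue  boundary S*=-
step 0: (k=0,j=0): S=101.2500, (K−S)⁺=28.3500, hold=33.5799 ⇒ V=33.5799 continue  boundary S*=-

price = 33.5799
boundary = - - - 69.4878 78.7778 69.4878 78.7778 89.3099 101.2500
tree:
33.5799
41.9515 24.6620
50.9483 32.3996 16.3845
60.1122 41.2639 22.9395 9.3475
68.3067 50.8222 31.0978 14.1950 4.1283
75.5349 60.1122 40.6091 20.9271 6.9535 1.0792
81.9106 68.3067 50.8222 29.7276 11.4734 2.0773 0.0000
87.5345 75.5349 60.1122 40.2901 18.4064 3.9984 0.0000 0.0000
92.4952 81.9106 68.3067 50.8222 28.3500 7.6962 0.0000 0.0000 0.0000
96.8708 87.5345 75.5349 60.1122 40.2901 14.8136 0.0000 0.0000 0.0000 0.0000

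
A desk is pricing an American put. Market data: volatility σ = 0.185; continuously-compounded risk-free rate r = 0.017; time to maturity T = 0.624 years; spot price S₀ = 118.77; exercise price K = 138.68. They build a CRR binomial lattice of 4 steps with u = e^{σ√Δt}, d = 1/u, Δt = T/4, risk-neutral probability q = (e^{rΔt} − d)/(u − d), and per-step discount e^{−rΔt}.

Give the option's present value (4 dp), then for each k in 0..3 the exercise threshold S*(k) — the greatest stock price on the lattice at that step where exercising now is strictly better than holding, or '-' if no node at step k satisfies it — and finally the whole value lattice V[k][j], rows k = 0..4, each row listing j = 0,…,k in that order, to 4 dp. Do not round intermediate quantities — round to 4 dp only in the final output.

Δt=0.15600  u=1.07580  d=0.92954  q=0.49990  discount=0.99735
step 4 (expiry): payoffs max(K−S,0) = 50.0108 36.0582 19.9100 1.2208 0.0000
step 3: (k=3,j=0): S=95.3907, (K−S)⁺=43.2893, hold=42.9220 ⇒ V=43.2893 exercise | (k=3,j=1): S=110.4011, (K−S)⁺=28.2789, hold=27.9117 ⇒ V=28.2789 exercise | (k=3,j=2): S=127.7734, (K−S)⁺=10.9066, hold=10.5394 ⇒ V=10.9066 exercise | (k=3,j=3): S=147.8793, (K−S)⁺=0.0000, hold=0.6089 ⇒ V=0.6089 continue  boundary S*=127.7734
step 2: (k=2,j=0): S=102.6218, (K−S)⁺=36.0582, hold=35.6909 ⇒ V=36.0582 exercise | (k=2,j=1): S=118.7700, (K−S)⁺=19.9100, hold=19.5427 ⇒ V=19.9100 exercise | (k=2,j=2): S=137.4592, (K−S)⁺=1.2208, hold=5.7436 ⇒ V=5.7436 continue  boundary S*=118.7700
step 1: (k=1,j=0): S=110.4011, (K−S)⁺=28.2789, hold=27.9117 ⇒ V=28.2789 exercise | (k=1,j=1): S=127.7734, (K−S)⁺=10.9066, hold=12.7943 ⇒ V=12.7943 continue  boundary S*=110.4011
step 0: (k=0,j=0): S=118.7700, (K−S)⁺=19.9100, hold=20.4838 ⇒ V=20.4838 continue  boundary S*=-

price = 20.4838
boundary = - 110.4011 118.7700 127.7734
tree:
20.4838
28.2789 12.7943
36.0582 19.9100 5.7436
43.2893 28.2789 10.9066 0.6089
50.0108 36.0582 19.9100 1.2208 0.0000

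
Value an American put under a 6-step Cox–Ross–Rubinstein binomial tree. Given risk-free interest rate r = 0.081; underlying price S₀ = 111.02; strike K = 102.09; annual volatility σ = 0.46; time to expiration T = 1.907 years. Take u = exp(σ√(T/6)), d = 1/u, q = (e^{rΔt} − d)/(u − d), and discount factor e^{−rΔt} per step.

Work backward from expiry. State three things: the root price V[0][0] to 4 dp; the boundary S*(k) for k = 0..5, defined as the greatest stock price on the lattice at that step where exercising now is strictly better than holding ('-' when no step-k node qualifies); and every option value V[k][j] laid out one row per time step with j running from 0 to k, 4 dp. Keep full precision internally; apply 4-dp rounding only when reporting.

price = 15.9589
boundary = - - - 50.9942 66.0918 50.9942
tree:
15.9589
24.4777 7.7798
36.1998 13.3585 2.2801
51.0958 22.3436 4.5450 0.0000
62.7446 35.9982 9.0597 0.0000 0.0000
71.7324 51.0958 18.0592 0.0000 0.0000 0.0000
78.6671 62.7446 35.9982 0.0000 0.0000 0.0000 0.0000

params: Δt=0.31783 u=1.29607 d=0.77157 q=0.48525 e^(-rΔt)=0.97458
t_6 payoffs: 78.6671 62.7446 35.9982 0.0000 0.0000 0.0000 0.0000
t_5: node(5,0) S=30.3576 payoff=71.7324 vs cont=69.1377 → 71.7324 [stop]  node(5,1) S=50.9942 payoff=51.0958 vs cont=48.5011 → 51.0958 [stop]  node(5,2) S=85.6593 payoff=16.4307 vs cont=18.0592 → 18.0592 [wait]  node(5,3) S=143.8892 payoff=0.0000 vs cont=0.0000 → 0.0000 [wait]  node(5,4) S=241.7028 payoff=0.0000 vs cont=0.0000 → 0.0000 [wait]  node(5,5) S=406.0087 payoff=0.0000 vs cont=0.0000 → 0.0000 [wait]  ⇒ S*(5)=50.9942
t_4: node(4,0) S=39.3454 payoff=62.7446 vs cont=60.1499 → 62.7446 [stop]  node(4,1) S=66.0918 payoff=35.9982 vs cont=34.1736 → 35.9982 [stop]  node(4,2) S=111.0200 payoff=0.0000 vs cont=9.0597 → 9.0597 [wait]  node(4,3) S=186.4897 payoff=0.0000 vs cont=0.0000 → 0.0000 [wait]  node(4,4) S=313.2626 payoff=0.0000 vs cont=0.0000 → 0.0000 [wait]  ⇒ S*(4)=66.0918
t_3: node(3,0) S=50.9942 payoff=51.0958 vs cont=48.5011 → 51.0958 [stop]  node(3,1) S=85.6593 payoff=16.4307 vs cont=22.3436 → 22.3436 [wait]  node(3,2) S=143.8892 payoff=0.0000 vs cont=4.5450 → 4.5450 [wait]  node(3,3) S=241.7028 payoff=0.0000 vs cont=0.0000 → 0.0000 [wait]  ⇒ S*(3)=50.9942
t_2: node(2,0) S=66.0918 payoff=35.9982 vs cont=36.1998 → 36.1998 [wait]  node(2,1) S=111.0200 payoff=0.0000 vs cont=13.3585 → 13.3585 [wait]  node(2,2) S=186.4897 payoff=0.0000 vs cont=2.2801 → 2.2801 [wait]  ⇒ S*(2)=-
t_1: node(1,0) S=85.6593 payoff=16.4307 vs cont=24.4777 → 24.4777 [wait]  node(1,1) S=143.8892 payoff=0.0000 vs cont=7.7798 → 7.7798 [wait]  ⇒ S*(1)=-
t_0: node(0,0) S=111.0200 payoff=0.0000 vs cont=15.9589 → 15.9589 [wait]  ⇒ S*(0)=-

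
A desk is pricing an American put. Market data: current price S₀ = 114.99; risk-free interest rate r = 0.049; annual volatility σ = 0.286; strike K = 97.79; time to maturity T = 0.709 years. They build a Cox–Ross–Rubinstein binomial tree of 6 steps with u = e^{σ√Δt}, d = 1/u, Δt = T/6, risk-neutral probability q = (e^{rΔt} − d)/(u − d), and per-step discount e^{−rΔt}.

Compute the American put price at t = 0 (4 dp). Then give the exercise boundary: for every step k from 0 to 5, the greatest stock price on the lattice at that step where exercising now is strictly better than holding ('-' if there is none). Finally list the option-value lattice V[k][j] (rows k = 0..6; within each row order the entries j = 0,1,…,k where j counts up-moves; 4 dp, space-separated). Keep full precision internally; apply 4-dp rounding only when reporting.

Δt=0.11817  u=1.10331  d=0.90636  q=0.50493  discount=0.99423
step 6 (expiry): payoffs max(K−S,0) = 34.0404 20.1882 3.3261 0.0000 0.0000 0.0000 0.0000
step 5: (k=5,j=0): S=70.3355, (K−S)⁺=27.4545, hold=26.8899 ⇒ V=27.4545 exercise | (k=5,j=1): S=85.6188, (K−S)⁺=12.1712, hold=11.6067 ⇒ V=12.1712 exercise | (k=5,j=2): S=104.2229, (K−S)⁺=0.0000, hold=1.6371 ⇒ V=1.6371 continue | (k=5,j=3): S=126.8695, (K−S)⁺=0.0000, hold=0.0000 ⇒ V=0.0000 continue | (k=5,j=4): S=154.4369, (K−S)⁺=0.0000, hold=0.0000 ⇒ V=0.0000 continue | (k=5,j=5): S=187.9946, (K−S)⁺=0.0000, hold=0.0000 ⇒ V=0.0000 continue  boundary S*=85.6188
step 4: (k=4,j=0): S=77.6018, (K−S)⁺=20.1882, hold=19.6236 ⇒ V=20.1882 exercise | (k=4,j=1): S=94.4639, (K−S)⁺=3.3261, hold=6.8127 ⇒ V=6.8127 continue | (k=4,j=2): S=114.9900, (K−S)⁺=0.0000, hold=0.8058 ⇒ V=0.8058 continue | (k=4,j=3): S=139.9762, (K−S)⁺=0.0000, hold=0.0000 ⇒ V=0.0000 continue | (k=4,j=4): S=170.3916, (K−S)⁺=0.0000, hold=0.0000 ⇒ V=0.0000 continue  boundary S*=77.6018
step 3: (k=3,j=0): S=85.6188, (K−S)⁺=12.1712, hold=13.3570 ⇒ V=13.3570 continue | (k=3,j=1): S=104.2229, (K−S)⁺=0.0000, hold=3.7579 ⇒ V=3.7579 continue | (k=3,j=2): S=126.8695, (K−S)⁺=0.0000, hold=0.3966 ⇒ V=0.3966 continue | (k=3,j=3): S=154.4369, (K−S)⁺=0.0000, hold=0.0000 ⇒ V=0.0000 continue  boundary S*=-
step 2: (k=2,j=0): S=94.4639, (K−S)⁺=3.3261, hold=8.4610 ⇒ V=8.4610 continue | (k=2,j=1): S=114.9900, (K−S)⁺=0.0000, hold=2.0488 ⇒ V=2.0488 continue | (k=2,j=2): S=139.9762, (K−S)⁺=0.0000, hold=0.1952 ⇒ V=0.1952 continue  boundary S*=-
step 1: (k=1,j=0): S=104.2229, (K−S)⁺=0.0000, hold=5.1932 ⇒ V=5.1932 continue | (k=1,j=1): S=126.8695, (K−S)⁺=0.0000, hold=1.1065 ⇒ V=1.1065 continue  boundary S*=-
step 0: (k=0,j=0): S=114.9900, (K−S)⁺=0.0000, hold=3.1116 ⇒ V=3.1116 continue  boundary S*=-

price = 3.1116
boundary = - - - - 77.6018 85.6188
tree:
3.1116
5.1932 1.1065
8.4610 2.0488 0.1952
13.3570 3.7579 0.3966 0.0000
20.1882 6.8127 0.8058 0.0000 0.0000
27.4545 12.1712 1.6371 0.0000 0.0000 0.0000
34.0404 20.1882 3.3261 0.0000 0.0000 0.0000 0.0000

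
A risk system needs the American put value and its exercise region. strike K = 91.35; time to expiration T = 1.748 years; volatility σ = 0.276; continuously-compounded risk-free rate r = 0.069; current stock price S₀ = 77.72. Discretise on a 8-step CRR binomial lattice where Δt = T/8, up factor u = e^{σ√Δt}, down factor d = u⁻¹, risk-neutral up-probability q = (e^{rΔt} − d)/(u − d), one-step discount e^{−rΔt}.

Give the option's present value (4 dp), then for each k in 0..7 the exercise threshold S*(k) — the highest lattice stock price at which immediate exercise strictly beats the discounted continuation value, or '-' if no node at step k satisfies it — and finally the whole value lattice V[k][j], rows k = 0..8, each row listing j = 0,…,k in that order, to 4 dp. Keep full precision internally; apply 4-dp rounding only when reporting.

params: Δt=0.21850 u=1.13771 d=0.87896 q=0.52650 e^(-rΔt)=0.98504
t_8 payoffs: 63.6618 55.5112 44.9612 31.3055 13.6300 0.0000 0.0000 0.0000 0.0000
t_7: node(7,0) S=31.5010 payoff=59.8490 vs cont=58.4821 → 59.8490 [stop]  node(7,1) S=40.7740 payoff=50.5760 vs cont=49.2090 → 50.5760 [stop]  node(7,2) S=52.7768 payoff=38.5732 vs cont=37.2063 → 38.5732 [stop]  node(7,3) S=68.3129 payoff=23.0371 vs cont=21.6702 → 23.0371 [stop]  node(7,4) S=88.4225 payoff=2.9275 vs cont=6.3572 → 6.3572 [wait]  node(7,5) S=114.4517 payoff=0.0000 vs cont=0.0000 → 0.0000 [wait]  node(7,6) S=148.1432 payoff=0.0000 vs cont=0.0000 → 0.0000 [wait]  node(7,7) S=191.7527 payoff=0.0000 vs cont=0.0000 → 0.0000 [wait]  ⇒ S*(7)=68.3129
t_6: node(6,0) S=35.8388 payoff=55.5112 vs cont=54.1443 → 55.5112 [stop]  node(6,1) S=46.3888 payoff=44.9612 vs cont=43.5942 → 44.9612 [stop]  node(6,2) S=60.0445 payoff=31.3055 vs cont=29.9386 → 31.3055 [stop]  node(6,3) S=77.7200 payoff=13.6300 vs cont=14.0418 → 14.0418 [wait]  node(6,4) S=100.5987 payoff=0.0000 vs cont=2.9651 → 2.9651 [wait]  node(6,5) S=130.2123 payoff=0.0000 vs cont=0.0000 → 0.0000 [wait]  node(6,6) S=168.5434 payoff=0.0000 vs cont=0.0000 → 0.0000 [wait]  ⇒ S*(6)=60.0445
t_5: node(5,0) S=40.7740 payoff=50.5760 vs cont=49.2090 → 50.5760 [stop]  node(5,1) S=52.7768 payoff=38.5732 vs cont=37.2063 → 38.5732 [stop]  node(5,2) S=68.3129 payoff=23.0371 vs cont=21.8837 → 23.0371 [stop]  node(5,3) S=88.4225 payoff=2.9275 vs cont=8.0871 → 8.0871 [wait]  node(5,4) S=114.4517 payoff=0.0000 vs cont=1.3830 → 1.3830 [wait]  node(5,5) S=148.1432 payoff=0.0000 vs cont=0.0000 → 0.0000 [wait]  ⇒ S*(5)=68.3129
t_4: node(4,0) S=46.3888 payoff=44.9612 vs cont=43.5942 → 44.9612 [stop]  node(4,1) S=60.0445 payoff=31.3055 vs cont=29.9386 → 31.3055 [stop]  node(4,2) S=77.7200 payoff=13.6300 vs cont=14.9389 → 14.9389 [wait]  node(4,3) S=100.5987 payoff=0.0000 vs cont=4.4892 → 4.4892 [wait]  node(4,4) S=130.2123 payoff=0.0000 vs cont=0.6450 → 0.6450 [wait]  ⇒ S*(4)=60.0445
t_3: node(3,0) S=52.7768 payoff=38.5732 vs cont=37.2063 → 38.5732 [stop]  node(3,1) S=68.3129 payoff=23.0371 vs cont=22.3490 → 23.0371 [stop]  node(3,2) S=88.4225 payoff=2.9275 vs cont=9.2959 → 9.2959 [wait]  node(3,3) S=114.4517 payoff=0.0000 vs cont=2.4283 → 2.4283 [wait]  ⇒ S*(3)=68.3129
t_2: node(2,0) S=60.0445 payoff=31.3055 vs cont=29.9386 → 31.3055 [stop]  node(2,1) S=77.7200 payoff=13.6300 vs cont=15.5659 → 15.5659 [wait]  node(2,2) S=100.5987 payoff=0.0000 vs cont=5.5951 → 5.5951 [wait]  ⇒ S*(2)=60.0445
t_1: node(1,0) S=68.3129 payoff=23.0371 vs cont=22.6741 → 23.0371 [stop]  node(1,1) S=88.4225 payoff=2.9275 vs cont=10.1619 → 10.1619 [wait]  ⇒ S*(1)=68.3129
t_0: node(0,0) S=77.7200 payoff=13.6300 vs cont=16.0150 → 16.0150 [wait]  ⇒ S*(0)=-

price = 16.0150
boundary = - 68.3129 60.0445 68.3129 60.0445 68.3129 60.0445 68.3129
tree:
16.0150
23.0371 10.1619
31.3055 15.5659 5.5951
38.5732 23.0371 9.2959 2.4283
44.9612 31.3055 14.9389 4.4892 0.6450
50.5760 38.5732 23.0371 8.0871 1.3830 0.0000
55.5112 44.9612 31.3055 14.0418 2.9651 0.0000 0.0000
59.8490 50.5760 38.5732 23.0371 6.3572 0.0000 0.0000 0.0000
63.6618 55.5112 44.9612 31.3055 13.6300 0.0000 0.0000 0.0000 0.0000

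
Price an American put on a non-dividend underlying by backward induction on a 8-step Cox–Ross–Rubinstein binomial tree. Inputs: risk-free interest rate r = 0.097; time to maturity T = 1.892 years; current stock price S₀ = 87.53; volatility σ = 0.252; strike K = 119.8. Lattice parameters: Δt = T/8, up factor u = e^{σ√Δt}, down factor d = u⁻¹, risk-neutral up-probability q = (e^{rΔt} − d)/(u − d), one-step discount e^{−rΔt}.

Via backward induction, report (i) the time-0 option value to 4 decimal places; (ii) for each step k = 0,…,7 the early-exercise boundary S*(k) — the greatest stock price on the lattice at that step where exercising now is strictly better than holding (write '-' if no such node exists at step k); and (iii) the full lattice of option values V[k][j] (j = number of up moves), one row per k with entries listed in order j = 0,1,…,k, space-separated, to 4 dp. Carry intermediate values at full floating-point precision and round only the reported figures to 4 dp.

price = 32.2700
boundary = 87.5300 98.9419 87.5300 98.9419 87.5300 98.9419 87.5300 98.9419
tree:
32.2700
42.3656 20.8581
51.2968 32.2700 12.4765
59.1979 42.3656 20.8581 6.5064
66.1877 51.2968 32.2700 11.8578 2.6346
72.3713 59.1979 42.3656 20.8581 5.3837 0.6164
77.8417 66.1877 51.2968 32.2700 10.7605 1.4461 0.0000
82.6811 72.3713 59.1979 42.3656 20.8581 3.3924 0.0000 0.0000
86.9624 77.8417 66.1877 51.2968 32.2700 7.9584 0.0000 0.0000 0.0000

Δt=0.23650, u=1.13038, d=0.88466, q=0.56384, disc=e^(-rΔt)=0.97732
k=8 terminal: V=max(K-S,0) → 86.9624 77.8417 66.1877 51.2968 32.2700 7.9584 0.0000 0.0000 0.0000
k=7: j=0 S=37.1189 intr=82.6811 cont=79.9641 V=82.6811[EX]; j=1 S=47.4287 intr=72.3713 cont=69.6543 V=72.3713[EX]; j=2 S=60.6021 intr=59.1979 cont=56.4809 V=59.1979[EX]; j=3 S=77.4344 intr=42.3656 cont=39.6486 V=42.3656[EX]; j=4 S=98.9419 intr=20.8581 cont=18.1412 V=20.8581[EX]; j=5 S=126.4231 intr=0.0000 cont=3.3924 V=3.3924[hold]; j=6 S=161.5372 intr=0.0000 cont=0.0000 V=0.0000[hold]; j=7 S=206.4044 intr=0.0000 cont=0.0000 V=0.0000[hold]  S*(7)=98.9419
k=6: j=0 S=41.9583 intr=77.8417 cont=75.1247 V=77.8417[EX]; j=1 S=53.6123 intr=66.1877 cont=63.4707 V=66.1877[EX]; j=2 S=68.5032 intr=51.2968 cont=48.5798 V=51.2968[EX]; j=3 S=87.5300 intr=32.2700 cont=29.5530 V=32.2700[EX]; j=4 S=111.8416 intr=7.9584 cont=10.7605 V=10.7605[hold]; j=5 S=142.9057 intr=0.0000 cont=1.4461 V=1.4461[hold]; j=6 S=182.5979 intr=0.0000 cont=0.0000 V=0.0000[hold]  S*(6)=87.5300
k=5: j=0 S=47.4287 intr=72.3713 cont=69.6543 V=72.3713[EX]; j=1 S=60.6021 intr=59.1979 cont=56.4809 V=59.1979[EX]; j=2 S=77.4344 intr=42.3656 cont=39.6486 V=42.3656[EX]; j=3 S=98.9419 intr=20.8581 cont=19.6853 V=20.8581[EX]; j=4 S=126.4231 intr=0.0000 cont=5.3837 V=5.3837[hold]; j=5 S=161.5372 intr=0.0000 cont=0.6164 V=0.6164[hold]  S*(5)=98.9419
k=4: j=0 S=53.6123 intr=66.1877 cont=63.4707 V=66.1877[EX]; j=1 S=68.5032 intr=51.2968 cont=48.5798 V=51.2968[EX]; j=2 S=87.5300 intr=32.2700 cont=29.5530 V=32.2700[EX]; j=3 S=111.8416 intr=7.9584 cont=11.8578 V=11.8578[hold]; j=4 S=142.9057 intr=0.0000 cont=2.6346 V=2.6346[hold]  S*(4)=87.5300
k=3: j=0 S=60.6021 intr=59.1979 cont=56.4809 V=59.1979[EX]; j=1 S=77.4344 intr=42.3656 cont=39.6486 V=42.3656[EX]; j=2 S=98.9419 intr=20.8581 cont=20.2899 V=20.8581[EX]; j=3 S=126.4231 intr=0.0000 cont=6.5064 V=6.5064[hold]  S*(3)=98.9419
k=2: j=0 S=68.5032 intr=51.2968 cont=48.5798 V=51.2968[EX]; j=1 S=87.5300 intr=32.2700 cont=29.5530 V=32.2700[EX]; j=2 S=111.8416 intr=7.9584 cont=12.4765 V=12.4765[hold]  S*(2)=87.5300
k=1: j=0 S=77.4344 intr=42.3656 cont=39.6486 V=42.3656[EX]; j=1 S=98.9419 intr=20.8581 cont=20.6308 V=20.8581[EX]  S*(1)=98.9419
k=0: j=0 S=87.5300 intr=32.2700 cont=29.5530 V=32.2700[EX]  S*(0)=87.5300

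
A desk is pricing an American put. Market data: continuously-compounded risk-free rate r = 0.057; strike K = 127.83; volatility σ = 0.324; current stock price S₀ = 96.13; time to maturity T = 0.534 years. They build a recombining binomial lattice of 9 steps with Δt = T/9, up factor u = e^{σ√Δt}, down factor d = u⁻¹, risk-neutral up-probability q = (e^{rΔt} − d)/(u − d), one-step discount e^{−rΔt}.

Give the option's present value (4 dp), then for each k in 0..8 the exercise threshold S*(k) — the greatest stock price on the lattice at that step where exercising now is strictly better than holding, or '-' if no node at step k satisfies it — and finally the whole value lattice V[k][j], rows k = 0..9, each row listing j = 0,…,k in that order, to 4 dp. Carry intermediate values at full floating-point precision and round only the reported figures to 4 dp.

params: Δt=0.05933 u=1.08212 d=0.92411 q=0.50172 e^(-rΔt)=0.99662
t_9 payoffs: 80.5820 72.5035 63.0437 51.9664 38.9951 23.8059 6.0196 0.0000 0.0000 0.0000
t_8: node(8,0) S=51.1279 payoff=76.7021 vs cont=76.2705 → 76.7021 [stop]  node(8,1) S=59.8699 payoff=67.9601 vs cont=67.5285 → 67.9601 [stop]  node(8,2) S=70.1065 payoff=57.7235 vs cont=57.2919 → 57.7235 [stop]  node(8,3) S=82.0935 payoff=45.7365 vs cont=45.3049 → 45.7365 [stop]  node(8,4) S=96.1300 payoff=31.7000 vs cont=31.2684 → 31.7000 [stop]  node(8,5) S=112.5665 payoff=15.2635 vs cont=14.8319 → 15.2635 [stop]  node(8,6) S=131.8133 payoff=0.0000 vs cont=2.9893 → 2.9893 [wait]  node(8,7) S=154.3510 payoff=0.0000 vs cont=0.0000 → 0.0000 [wait]  node(8,8) S=180.7423 payoff=0.0000 vs cont=0.0000 → 0.0000 [wait]  ⇒ S*(8)=112.5665
t_7: node(7,0) S=55.3265 payoff=72.5035 vs cont=72.0719 → 72.5035 [stop]  node(7,1) S=64.7863 payoff=63.0437 vs cont=62.6121 → 63.0437 [stop]  node(7,2) S=75.8636 payoff=51.9664 vs cont=51.5348 → 51.9664 [stop]  node(7,3) S=88.8349 payoff=38.9951 vs cont=38.5635 → 38.9951 [stop]  node(7,4) S=104.0241 payoff=23.8059 vs cont=23.3743 → 23.8059 [stop]  node(7,5) S=121.8104 payoff=6.0196 vs cont=9.0746 → 9.0746 [wait]  node(7,6) S=142.6377 payoff=0.0000 vs cont=1.4845 → 1.4845 [wait]  node(7,7) S=167.0262 payoff=0.0000 vs cont=0.0000 → 0.0000 [wait]  ⇒ S*(7)=104.0241
t_6: node(6,0) S=59.8699 payoff=67.9601 vs cont=67.5285 → 67.9601 [stop]  node(6,1) S=70.1065 payoff=57.7235 vs cont=57.2919 → 57.7235 [stop]  node(6,2) S=82.0935 payoff=45.7365 vs cont=45.3049 → 45.7365 [stop]  node(6,3) S=96.1300 payoff=31.7000 vs cont=31.2684 → 31.7000 [stop]  node(6,4) S=112.5665 payoff=15.2635 vs cont=16.3595 → 16.3595 [wait]  node(6,5) S=131.8133 payoff=0.0000 vs cont=5.2487 → 5.2487 [wait]  node(6,6) S=154.3510 payoff=0.0000 vs cont=0.7372 → 0.7372 [wait]  ⇒ S*(6)=96.1300
t_5: node(5,0) S=64.7863 payoff=63.0437 vs cont=62.6121 → 63.0437 [stop]  node(5,1) S=75.8636 payoff=51.9664 vs cont=51.5348 → 51.9664 [stop]  node(5,2) S=88.8349 payoff=38.9951 vs cont=38.5635 → 38.9951 [stop]  node(5,3) S=104.0241 payoff=23.8059 vs cont=23.9223 → 23.9223 [wait]  node(5,4) S=121.8104 payoff=6.0196 vs cont=10.7485 → 10.7485 [wait]  node(5,5) S=142.6377 payoff=0.0000 vs cont=2.9751 → 2.9751 [wait]  ⇒ S*(5)=88.8349
t_4: node(4,0) S=70.1065 payoff=57.7235 vs cont=57.2919 → 57.7235 [stop]  node(4,1) S=82.0935 payoff=45.7365 vs cont=45.3049 → 45.7365 [stop]  node(4,2) S=96.1300 payoff=31.7000 vs cont=31.3266 → 31.7000 [stop]  node(4,3) S=112.5665 payoff=15.2635 vs cont=17.2543 → 17.2543 [wait]  node(4,4) S=131.8133 payoff=0.0000 vs cont=6.8253 → 6.8253 [wait]  ⇒ S*(4)=96.1300
t_3: node(3,0) S=75.8636 payoff=51.9664 vs cont=51.5348 → 51.9664 [stop]  node(3,1) S=88.8349 payoff=38.9951 vs cont=38.5635 → 38.9951 [stop]  node(3,2) S=104.0241 payoff=23.8059 vs cont=24.3697 → 24.3697 [wait]  node(3,3) S=121.8104 payoff=6.0196 vs cont=11.9813 → 11.9813 [wait]  ⇒ S*(3)=88.8349
t_2: node(2,0) S=82.0935 payoff=45.7365 vs cont=45.3049 → 45.7365 [stop]  node(2,1) S=96.1300 payoff=31.7000 vs cont=31.5504 → 31.7000 [stop]  node(2,2) S=112.5665 payoff=15.2635 vs cont=18.0929 → 18.0929 [wait]  ⇒ S*(2)=96.1300
t_1: node(1,0) S=88.8349 payoff=38.9951 vs cont=38.5635 → 38.9951 [stop]  node(1,1) S=104.0241 payoff=23.8059 vs cont=24.7891 → 24.7891 [wait]  ⇒ S*(1)=88.8349
t_0: node(0,0) S=96.1300 payoff=31.7000 vs cont=31.7600 → 31.7600 [wait]  ⇒ S*(0)=-

price = 31.7600
boundary = - 88.8349 96.1300 88.8349 96.1300 88.8349 96.1300 104.0241 112.5665
tree:
31.7600
38.9951 24.7891
45.7365 31.7000 18.0929
51.9664 38.9951 24.3697 11.9813
57.7235 45.7365 31.7000 17.2543 6.8253
63.0437 51.9664 38.9951 23.9223 10.7485 2.9751
67.9601 57.7235 45.7365 31.7000 16.3595 5.2487 0.7372
72.5035 63.0437 51.9664 38.9951 23.8059 9.0746 1.4845 0.0000
76.7021 67.9601 57.7235 45.7365 31.7000 15.2635 2.9893 0.0000 0.0000
80.5820 72.5035 63.0437 51.9664 38.9951 23.8059 6.0196 0.0000 0.0000 0.0000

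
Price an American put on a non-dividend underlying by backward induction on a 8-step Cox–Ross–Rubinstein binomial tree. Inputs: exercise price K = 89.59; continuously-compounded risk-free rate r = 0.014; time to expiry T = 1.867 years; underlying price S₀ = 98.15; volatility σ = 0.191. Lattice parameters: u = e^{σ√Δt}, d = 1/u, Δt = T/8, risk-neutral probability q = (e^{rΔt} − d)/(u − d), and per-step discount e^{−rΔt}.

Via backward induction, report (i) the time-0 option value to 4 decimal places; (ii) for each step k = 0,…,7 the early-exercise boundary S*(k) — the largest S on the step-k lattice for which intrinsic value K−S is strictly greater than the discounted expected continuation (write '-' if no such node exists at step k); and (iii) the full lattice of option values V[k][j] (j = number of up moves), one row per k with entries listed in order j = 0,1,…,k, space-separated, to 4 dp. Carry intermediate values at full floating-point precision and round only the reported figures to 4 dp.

params: Δt=0.23337 u=1.09666 d=0.91186 q=0.49466 e^(-rΔt)=0.99674
t_8 payoffs: 42.6750 33.1670 21.7320 7.9796 0.0000 0.0000 0.0000 0.0000 0.0000
t_7: node(7,0) S=51.4498 payoff=38.1402 vs cont=37.8479 → 38.1402 [stop]  node(7,1) S=61.8769 payoff=27.7131 vs cont=27.4209 → 27.7131 [stop]  node(7,2) S=74.4172 payoff=15.1728 vs cont=14.8806 → 15.1728 [stop]  node(7,3) S=89.4990 payoff=0.0910 vs cont=4.0193 → 4.0193 [wait]  node(7,4) S=107.6373 payoff=0.0000 vs cont=0.0000 → 0.0000 [wait]  node(7,5) S=129.4516 payoff=0.0000 vs cont=0.0000 → 0.0000 [wait]  node(7,6) S=155.6869 payoff=0.0000 vs cont=0.0000 → 0.0000 [wait]  node(7,7) S=187.2392 payoff=0.0000 vs cont=0.0000 → 0.0000 [wait]  ⇒ S*(7)=74.4172
t_6: node(6,0) S=56.4230 payoff=33.1670 vs cont=32.8748 → 33.1670 [stop]  node(6,1) S=67.8580 payoff=21.7320 vs cont=21.4398 → 21.7320 [stop]  node(6,2) S=81.6104 payoff=7.9796 vs cont=9.6241 → 9.6241 [wait]  node(6,3) S=98.1500 payoff=0.0000 vs cont=2.0245 → 2.0245 [wait]  node(6,4) S=118.0416 payoff=0.0000 vs cont=0.0000 → 0.0000 [wait]  node(6,5) S=141.9645 payoff=0.0000 vs cont=0.0000 → 0.0000 [wait]  node(6,6) S=170.7357 payoff=0.0000 vs cont=0.0000 → 0.0000 [wait]  ⇒ S*(6)=67.8580
t_5: node(5,0) S=61.8769 payoff=27.7131 vs cont=27.4209 → 27.7131 [stop]  node(5,1) S=74.4172 payoff=15.1728 vs cont=15.6914 → 15.6914 [wait]  node(5,2) S=89.4990 payoff=0.0910 vs cont=5.8458 → 5.8458 [wait]  node(5,3) S=107.6373 payoff=0.0000 vs cont=1.0197 → 1.0197 [wait]  node(5,4) S=129.4516 payoff=0.0000 vs cont=0.0000 → 0.0000 [wait]  node(5,5) S=155.6869 payoff=0.0000 vs cont=0.0000 → 0.0000 [wait]  ⇒ S*(5)=61.8769
t_4: node(4,0) S=67.8580 payoff=21.7320 vs cont=21.6955 → 21.7320 [stop]  node(4,1) S=81.6104 payoff=7.9796 vs cont=10.7859 → 10.7859 [wait]  node(4,2) S=98.1500 payoff=0.0000 vs cont=3.4473 → 3.4473 [wait]  node(4,3) S=118.0416 payoff=0.0000 vs cont=0.5136 → 0.5136 [wait]  node(4,4) S=141.9645 payoff=0.0000 vs cont=0.0000 → 0.0000 [wait]  ⇒ S*(4)=67.8580
t_3: node(3,0) S=74.4172 payoff=15.1728 vs cont=16.2642 → 16.2642 [wait]  node(3,1) S=89.4990 payoff=0.0910 vs cont=7.1324 → 7.1324 [wait]  node(3,2) S=107.6373 payoff=0.0000 vs cont=1.9896 → 1.9896 [wait]  node(3,3) S=129.4516 payoff=0.0000 vs cont=0.2587 → 0.2587 [wait]  ⇒ S*(3)=-
t_2: node(2,0) S=81.6104 payoff=7.9796 vs cont=11.7088 → 11.7088 [wait]  node(2,1) S=98.1500 payoff=0.0000 vs cont=4.5735 → 4.5735 [wait]  node(2,2) S=118.0416 payoff=0.0000 vs cont=1.1297 → 1.1297 [wait]  ⇒ S*(2)=-
t_1: node(1,0) S=89.4990 payoff=0.0910 vs cont=8.1526 → 8.1526 [wait]  node(1,1) S=107.6373 payoff=0.0000 vs cont=2.8607 → 2.8607 [wait]  ⇒ S*(1)=-
t_0: node(0,0) S=98.1500 payoff=0.0000 vs cont=5.5168 → 5.5168 [wait]  ⇒ S*(0)=-

price = 5.5168
boundary = - - - - 67.8580 61.8769 67.8580 74.4172
tree:
5.5168
8.1526 2.8607
11.7088 4.5735 1.1297
16.2642 7.1324 1.9896 0.2587
21.7320 10.7859 3.4473 0.5136 0.0000
27.7131 15.6914 5.8458 1.0197 0.0000 0.0000
33.1670 21.7320 9.6241 2.0245 0.0000 0.0000 0.0000
38.1402 27.7131 15.1728 4.0193 0.0000 0.0000 0.0000 0.0000
42.6750 33.1670 21.7320 7.9796 0.0000 0.0000 0.0000 0.0000 0.0000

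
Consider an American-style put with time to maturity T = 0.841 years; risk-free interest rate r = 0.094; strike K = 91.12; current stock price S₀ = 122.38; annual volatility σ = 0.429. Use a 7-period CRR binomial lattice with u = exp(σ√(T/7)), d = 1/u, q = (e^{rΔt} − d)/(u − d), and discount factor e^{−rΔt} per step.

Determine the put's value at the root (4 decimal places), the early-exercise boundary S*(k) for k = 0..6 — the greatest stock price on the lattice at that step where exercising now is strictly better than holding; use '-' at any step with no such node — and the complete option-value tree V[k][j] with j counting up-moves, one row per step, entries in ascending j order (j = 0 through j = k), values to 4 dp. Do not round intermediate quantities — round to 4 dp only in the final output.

Δt=0.12014  u=1.16032  d=0.86183  q=0.50094  discount=0.98877
step 7 (expiry): payoffs max(K−S,0) = 47.9026 32.9343 12.7818 0.0000 0.0000 0.0000 0.0000 0.0000
step 6: (k=6,j=0): S=50.1461, (K−S)⁺=40.9739, hold=39.9506 ⇒ V=40.9739 exercise | (k=6,j=1): S=67.5142, (K−S)⁺=23.6058, hold=22.5826 ⇒ V=23.6058 exercise | (k=6,j=2): S=90.8977, (K−S)⁺=0.2223, hold=6.3072 ⇒ V=6.3072 continue | (k=6,j=3): S=122.3800, (K−S)⁺=0.0000, hold=0.0000 ⇒ V=0.0000 continue | (k=6,j=4): S=164.7662, (K−S)⁺=0.0000, hold=0.0000 ⇒ V=0.0000 continue | (k=6,j=5): S=221.8329, (K−S)⁺=0.0000, hold=0.0000 ⇒ V=0.0000 continue | (k=6,j=6): S=298.6646, (K−S)⁺=0.0000, hold=0.0000 ⇒ V=0.0000 continue  boundary S*=67.5142
step 5: (k=5,j=0): S=58.1857, (K−S)⁺=32.9343, hold=31.9111 ⇒ V=32.9343 exercise | (k=5,j=1): S=78.3382, (K−S)⁺=12.7818, hold=14.7724 ⇒ V=14.7724 continue | (k=5,j=2): S=105.4706, (K−S)⁺=0.0000, hold=3.1123 ⇒ V=3.1123 continue | (k=5,j=3): S=142.0003, (K−S)⁺=0.0000, hold=0.0000 ⇒ V=0.0000 continue | (k=5,j=4): S=191.1821, (K−S)⁺=0.0000, hold=0.0000 ⇒ V=0.0000 continue | (k=5,j=5): S=257.3978, (K−S)⁺=0.0000, hold=0.0000 ⇒ V=0.0000 continue  boundary S*=58.1857
step 4: (k=4,j=0): S=67.5142, (K−S)⁺=23.6058, hold=23.5686 ⇒ V=23.6058 exercise | (k=4,j=1): S=90.8977, (K−S)⁺=0.2223, hold=8.8311 ⇒ V=8.8311 continue | (k=4,j=2): S=122.3800, (K−S)⁺=0.0000, hold=1.5358 ⇒ V=1.5358 continue | (k=4,j=3): S=164.7662, (K−S)⁺=0.0000, hold=0.0000 ⇒ V=0.0000 continue | (k=4,j=4): S=221.8329, (K−S)⁺=0.0000, hold=0.0000 ⇒ V=0.0000 continue  boundary S*=67.5142
step 3: (k=3,j=0): S=78.3382, (K−S)⁺=12.7818, hold=16.0225 ⇒ V=16.0225 continue | (k=3,j=1): S=105.4706, (K−S)⁺=0.0000, hold=5.1184 ⇒ V=5.1184 continue | (k=3,j=2): S=142.0003, (K−S)⁺=0.0000, hold=0.7578 ⇒ V=0.7578 continue | (k=3,j=3): S=191.1821, (K−S)⁺=0.0000, hold=0.0000 ⇒ V=0.0000 continue  boundary S*=-
step 2: (k=2,j=0): S=90.8977, (K−S)⁺=0.2223, hold=10.4416 ⇒ V=10.4416 continue | (k=2,j=1): S=122.3800, (K−S)⁺=0.0000, hold=2.9011 ⇒ V=2.9011 continue | (k=2,j=2): S=164.7662, (K−S)⁺=0.0000, hold=0.3740 ⇒ V=0.3740 continue  boundary S*=-
step 1: (k=1,j=0): S=105.4706, (K−S)⁺=0.0000, hold=6.5894 ⇒ V=6.5894 continue | (k=1,j=1): S=142.0003, (K−S)⁺=0.0000, hold=1.6168 ⇒ V=1.6168 continue  boundary S*=-
step 0: (k=0,j=0): S=122.3800, (K−S)⁺=0.0000, hold=4.0524 ⇒ V=4.0524 continue  boundary S*=-

price = 4.0524
boundary = - - - - 67.5142 58.1857 67.5142
tree:
4.0524
6.5894 1.6168
10.4416 2.9011 0.3740
16.0225 5.1184 0.7578 0.0000
23.6058 8.8311 1.5358 0.0000 0.0000
32.9343 14.7724 3.1123 0.0000 0.0000 0.0000
40.9739 23.6058 6.3072 0.0000 0.0000 0.0000 0.0000
47.9026 32.9343 12.7818 0.0000 0.0000 0.0000 0.0000 0.0000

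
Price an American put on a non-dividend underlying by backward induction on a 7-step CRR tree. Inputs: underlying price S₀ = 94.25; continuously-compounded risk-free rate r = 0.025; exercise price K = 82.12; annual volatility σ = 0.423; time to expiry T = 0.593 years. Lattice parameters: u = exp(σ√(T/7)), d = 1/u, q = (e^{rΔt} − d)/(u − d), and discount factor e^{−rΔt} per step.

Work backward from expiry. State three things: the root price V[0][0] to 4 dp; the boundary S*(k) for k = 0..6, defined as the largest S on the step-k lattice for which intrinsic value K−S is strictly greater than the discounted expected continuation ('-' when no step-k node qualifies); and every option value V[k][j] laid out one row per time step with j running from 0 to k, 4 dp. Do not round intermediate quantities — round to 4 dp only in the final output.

Δt=0.08471, u=1.13102, d=0.88416, q=0.47785, disc=e^(-rΔt)=0.99788
k=7 terminal: V=max(K-S,0) → 42.3095 31.1944 16.9761 0.0000 0.0000 0.0000 0.0000 0.0000
k=6: j=0 S=45.0263 intr=37.0937 cont=36.9199 V=37.0937[EX]; j=1 S=57.5977 intr=24.5223 cont=24.3486 V=24.5223[EX]; j=2 S=73.6789 intr=8.4411 cont=8.8453 V=8.8453[hold]; j=3 S=94.2500 intr=0.0000 cont=0.0000 V=0.0000[hold]; j=4 S=120.5645 intr=0.0000 cont=0.0000 V=0.0000[hold]; j=5 S=154.2261 intr=0.0000 cont=0.0000 V=0.0000[hold]; j=6 S=197.2859 intr=0.0000 cont=0.0000 V=0.0000[hold]  S*(6)=57.5977
k=5: j=0 S=50.9256 intr=31.1944 cont=31.0207 V=31.1944[EX]; j=1 S=65.1439 intr=16.9761 cont=16.9951 V=16.9951[hold]; j=2 S=83.3321 intr=0.0000 cont=4.6088 V=4.6088[hold]; j=3 S=106.5983 intr=0.0000 cont=0.0000 V=0.0000[hold]; j=4 S=136.3605 intr=0.0000 cont=0.0000 V=0.0000[hold]; j=5 S=174.4323 intr=0.0000 cont=0.0000 V=0.0000[hold]  S*(5)=50.9256
k=4: j=0 S=57.5977 intr=24.5223 cont=24.3577 V=24.5223[EX]; j=1 S=73.6789 intr=8.4411 cont=11.0529 V=11.0529[hold]; j=2 S=94.2500 intr=0.0000 cont=2.4014 V=2.4014[hold]; j=3 S=120.5645 intr=0.0000 cont=0.0000 V=0.0000[hold]; j=4 S=154.2261 intr=0.0000 cont=0.0000 V=0.0000[hold]  S*(4)=57.5977
k=3: j=0 S=65.1439 intr=16.9761 cont=18.0477 V=18.0477[hold]; j=1 S=83.3321 intr=0.0000 cont=6.9042 V=6.9042[hold]; j=2 S=106.5983 intr=0.0000 cont=1.2513 V=1.2513[hold]; j=3 S=136.3605 intr=0.0000 cont=0.0000 V=0.0000[hold]  S*(3)=-
k=2: j=0 S=73.6789 intr=8.4411 cont=12.6959 V=12.6959[hold]; j=1 S=94.2500 intr=0.0000 cont=4.1940 V=4.1940[hold]; j=2 S=120.5645 intr=0.0000 cont=0.6520 V=0.6520[hold]  S*(2)=-
k=1: j=0 S=83.3321 intr=0.0000 cont=8.6150 V=8.6150[hold]; j=1 S=106.5983 intr=0.0000 cont=2.4962 V=2.4962[hold]  S*(1)=-
k=0: j=0 S=94.2500 intr=0.0000 cont=5.6791 V=5.6791[hold]  S*(0)=-

price = 5.6791
boundary = - - - - 57.5977 50.9256 57.5977
tree:
5.6791
8.6150 2.4962
12.6959 4.1940 0.6520
18.0477 6.9042 1.2513 0.0000
24.5223 11.0529 2.4014 0.0000 0.0000
31.1944 16.9951 4.6088 0.0000 0.0000 0.0000
37.0937 24.5223 8.8453 0.0000 0.0000 0.0000 0.0000
42.3095 31.1944 16.9761 0.0000 0.0000 0.0000 0.0000 0.0000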